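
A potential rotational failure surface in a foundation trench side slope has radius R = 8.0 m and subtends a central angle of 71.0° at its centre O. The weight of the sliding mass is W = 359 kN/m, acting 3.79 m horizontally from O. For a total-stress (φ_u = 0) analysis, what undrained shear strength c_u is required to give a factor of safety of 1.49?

FS = c_u·L_a·R / (W·d), so c_u = FS·W·d / (L_a·R).
Arc length L_a = R·θ = 8.0·(71.0°·π/180) = 8.0·1.2392 = 9.91 m
c_u = 1.49·359·3.79 / (9.91·8.0) = 2027.3 / 79.31 = 25.56 kPa

c_u = 25.6 kPa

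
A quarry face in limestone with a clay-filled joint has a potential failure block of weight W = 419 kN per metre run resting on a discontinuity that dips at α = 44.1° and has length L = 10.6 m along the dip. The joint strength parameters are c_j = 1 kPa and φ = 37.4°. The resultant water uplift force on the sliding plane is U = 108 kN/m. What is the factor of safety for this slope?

Resolving the block weight along and normal to the plane and applying the Mohr–Coulomb strength on the joint:
N' = W cosα − U = 419·cos44.1° − 108 = 192.9 kN/m
Driving force T = W sinα = 419·sin44.1° = 291.6 kN/m
Resisting force R = c_j·L + N'·tanφ = 1·10.6 + 192.9·tan37.4° = 10.6 + 147.5 = 158.1 kN/m
FS = R / T = 158.1 / 291.6 = 0.542

FS = 0.54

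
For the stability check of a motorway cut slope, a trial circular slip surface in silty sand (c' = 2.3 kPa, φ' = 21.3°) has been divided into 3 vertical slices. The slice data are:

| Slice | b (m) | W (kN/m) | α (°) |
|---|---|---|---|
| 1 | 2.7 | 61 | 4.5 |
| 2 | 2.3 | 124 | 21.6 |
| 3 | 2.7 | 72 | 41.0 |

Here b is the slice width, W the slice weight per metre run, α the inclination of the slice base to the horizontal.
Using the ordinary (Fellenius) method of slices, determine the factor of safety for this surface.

Ordinary method of slices: FS = Σ[c'·Δl_i + (W_i cosα_i)·tanφ'] / Σ W_i sinα_i, with Δl_i = b_i / cosα_i.
Slice 1: Δl = 2.7/cos4.5° = 2.708 m; N'_1 = 61·cos4.5° = 60.8; c'Δl = 6.23; W sinα = 4.8
Slice 2: Δl = 2.3/cos21.6° = 2.474 m; N'_2 = 124·cos21.6° = 115.3; c'Δl = 5.69; W sinα = 45.6
Slice 3: Δl = 2.7/cos41.0° = 3.578 m; N'_3 = 72·cos41.0° = 54.3; c'Δl = 8.23; W sinα = 47.2
Σc'Δl = 20.1 kN/m; ΣN' = 230.4 kN/m; ΣW sinα = 97.7 kN/m
Resisting = 20.1 + 230.4·tan21.3° = 20.1 + 89.8 = 110.0 kN/m
FS = 110.0 / 97.7 = 1.126

FS = 1.13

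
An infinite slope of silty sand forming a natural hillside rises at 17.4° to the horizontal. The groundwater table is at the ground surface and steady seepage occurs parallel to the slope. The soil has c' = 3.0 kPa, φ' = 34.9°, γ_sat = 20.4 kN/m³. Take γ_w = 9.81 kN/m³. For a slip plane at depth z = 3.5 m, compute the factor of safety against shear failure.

With seepage parallel to the slope and the water table at the surface, the effective normal stress on the slip plane uses the buoyant unit weight γ' = γ_sat − γ_w while the driving shear stress uses γ_sat:
FS = [c' + γ' z cos²β tanφ'] / [γ_sat z sinβ cosβ]
γ' = 20.4 − 9.81 = 10.59 kN/m³
Numerator = 3.0 + 10.59·3.5·cos²17.4°·tan34.9° = 3.0 + 10.59·3.5·0.9106·0.6976 = 26.545 kPa
Denominator = 20.4·3.5·sin17.4°·cos17.4° = 20.4·3.5·0.2990·0.9542 = 20.374 kPa
FS = 26.545 / 20.374 = 1.303

FS = 1.30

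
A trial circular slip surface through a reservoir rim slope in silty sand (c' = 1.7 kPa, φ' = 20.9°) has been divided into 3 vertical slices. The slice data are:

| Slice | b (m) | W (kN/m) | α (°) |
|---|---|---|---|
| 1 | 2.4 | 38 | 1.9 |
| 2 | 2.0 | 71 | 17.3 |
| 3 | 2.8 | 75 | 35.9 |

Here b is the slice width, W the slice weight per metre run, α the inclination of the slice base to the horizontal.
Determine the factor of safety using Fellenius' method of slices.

Ordinary method of slices: FS = Σ[c'·Δl_i + (W_i cosα_i)·tanφ'] / Σ W_i sinα_i, with Δl_i = b_i / cosα_i.
Slice 1: Δl = 2.4/cos1.9° = 2.401 m; N'_1 = 38·cos1.9° = 38.0; c'Δl = 4.08; W sinα = 1.3
Slice 2: Δl = 2.0/cos17.3° = 2.095 m; N'_2 = 71·cos17.3° = 67.8; c'Δl = 3.56; W sinα = 21.1
Slice 3: Δl = 2.8/cos35.9° = 3.457 m; N'_3 = 75·cos35.9° = 60.8; c'Δl = 5.88; W sinα = 44.0
Σc'Δl = 13.5 kN/m; ΣN' = 166.5 kN/m; ΣW sinα = 66.4 kN/m
Resisting = 13.5 + 166.5·tan20.9° = 13.5 + 63.6 = 77.1 kN/m
FS = 77.1 / 66.4 = 1.162

FS = 1.16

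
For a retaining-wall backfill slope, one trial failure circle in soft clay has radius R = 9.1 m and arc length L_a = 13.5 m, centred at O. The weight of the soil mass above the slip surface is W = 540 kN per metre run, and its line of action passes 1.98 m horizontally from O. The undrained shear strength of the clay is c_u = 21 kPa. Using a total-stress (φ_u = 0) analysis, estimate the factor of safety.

Taking moments about the centre O, the resisting moment is provided by the undrained shear strength acting along the arc:
M_R = c_u·L_a·R = 21·13.50·9.1 = 2579.8 kN·m/m
M_D = W·d = 540·1.98 = 1069.2 kN·m/m
FS = M_R / M_D = 2579.8 / 1069.2 = 2.413

FS = 2.41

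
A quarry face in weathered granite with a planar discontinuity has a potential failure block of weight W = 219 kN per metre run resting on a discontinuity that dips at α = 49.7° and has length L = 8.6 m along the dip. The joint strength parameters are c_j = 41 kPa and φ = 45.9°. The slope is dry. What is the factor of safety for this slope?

Resolving the block weight along and normal to the plane and applying the Mohr–Coulomb strength on the joint:
N' = W cosα = 219·cos49.7° = 141.6 kN/m
Driving force T = W sinα = 219·sin49.7° = 167.0 kN/m
Resisting force R = c_j·L + N'·tanφ = 41·8.6 + 141.6·tan45.9° = 352.6 + 146.2 = 498.8 kN/m
FS = R / T = 498.8 / 167.0 = 2.986

FS = 2.99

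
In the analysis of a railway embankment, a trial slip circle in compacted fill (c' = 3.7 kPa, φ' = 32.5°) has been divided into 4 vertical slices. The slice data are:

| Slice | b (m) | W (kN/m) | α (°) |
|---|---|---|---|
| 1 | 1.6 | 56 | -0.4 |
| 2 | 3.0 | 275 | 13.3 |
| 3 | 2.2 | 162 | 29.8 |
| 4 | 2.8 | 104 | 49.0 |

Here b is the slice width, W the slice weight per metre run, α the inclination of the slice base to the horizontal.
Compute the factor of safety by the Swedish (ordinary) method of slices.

Ordinary method of slices: FS = Σ[c'·Δl_i + (W_i cosα_i)·tanφ'] / Σ W_i sinα_i, with Δl_i = b_i / cosα_i.
Slice 1: Δl = 1.6/cos(-0.4°) = 1.600 m; N'_1 = 56·cos(-0.4°) = 56.0; c'Δl = 5.92; W sinα = -0.4
Slice 2: Δl = 3.0/cos13.3° = 3.083 m; N'_2 = 275·cos13.3° = 267.6; c'Δl = 11.41; W sinα = 63.3
Slice 3: Δl = 2.2/cos29.8° = 2.535 m; N'_3 = 162·cos29.8° = 140.6; c'Δl = 9.38; W sinα = 80.5
Slice 4: Δl = 2.8/cos49.0° = 4.268 m; N'_4 = 104·cos49.0° = 68.2; c'Δl = 15.79; W sinα = 78.5
Σc'Δl = 42.5 kN/m; ΣN' = 532.4 kN/m; ΣW sinα = 221.9 kN/m
Resisting = 42.5 + 532.4·tan32.5° = 42.5 + 339.2 = 381.7 kN/m
FS = 381.7 / 221.9 = 1.720

FS = 1.72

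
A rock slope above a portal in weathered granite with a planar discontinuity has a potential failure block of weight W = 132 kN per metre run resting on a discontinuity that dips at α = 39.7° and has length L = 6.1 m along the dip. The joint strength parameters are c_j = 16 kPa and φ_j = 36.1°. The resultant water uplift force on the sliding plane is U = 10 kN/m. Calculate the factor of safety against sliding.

FS = 1.95

Resolving the block weight along and normal to the plane and applying the Mohr–Coulomb strength on the joint:
N' = W cosα − U = 132·cos39.7° − 10 = 91.6 kN/m
Driving force T = W sinα = 132·sin39.7° = 84.3 kN/m
Resisting force R = c_j·L + N'·tanφ_j = 16·6.1 + 91.6·tan36.1° = 97.6 + 66.8 = 164.4 kN/m
FS = R / T = 164.4 / 84.3 = 1.949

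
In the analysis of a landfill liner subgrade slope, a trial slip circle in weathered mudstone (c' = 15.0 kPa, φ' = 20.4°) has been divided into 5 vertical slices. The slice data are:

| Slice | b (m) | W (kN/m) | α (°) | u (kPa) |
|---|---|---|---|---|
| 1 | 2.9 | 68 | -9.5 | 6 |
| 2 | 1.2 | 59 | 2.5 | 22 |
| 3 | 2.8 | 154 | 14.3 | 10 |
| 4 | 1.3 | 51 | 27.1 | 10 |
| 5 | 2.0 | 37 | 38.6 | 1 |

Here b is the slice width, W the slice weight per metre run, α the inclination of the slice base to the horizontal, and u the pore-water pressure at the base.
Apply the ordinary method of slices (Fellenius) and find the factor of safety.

Ordinary method of slices: FS = Σ[c'·Δl_i + (W_i cosα_i − u_i·Δl_i)·tanφ'] / Σ W_i sinα_i, with Δl_i = b_i / cosα_i.
Slice 1: Δl = 2.9/cos(-9.5°) = 2.940 m; N'_1 = 68·cos(-9.5°) − 6·2.940 = 49.4; c'Δl = 44.10; W sinα = -11.2
Slice 2: Δl = 1.2/cos2.5° = 1.201 m; N'_2 = 59·cos2.5° − 22·1.201 = 32.5; c'Δl = 18.02; W sinα = 2.6
Slice 3: Δl = 2.8/cos14.3° = 2.890 m; N'_3 = 154·cos14.3° − 10·2.890 = 120.3; c'Δl = 43.34; W sinα = 38.0
Slice 4: Δl = 1.3/cos27.1° = 1.460 m; N'_4 = 51·cos27.1° − 10·1.460 = 30.8; c'Δl = 21.90; W sinα = 23.2
Slice 5: Δl = 2.0/cos38.6° = 2.559 m; N'_5 = 37·cos38.6° − 1·2.559 = 26.4; c'Δl = 38.39; W sinα = 23.1
Σc'Δl = 165.8 kN/m; ΣN' = 259.4 kN/m; ΣW sinα = 75.7 kN/m
Resisting = 165.8 + 259.4·tan20.4° = 165.8 + 96.5 = 262.2 kN/m
FS = 262.2 / 75.7 = 3.464

FS = 3.46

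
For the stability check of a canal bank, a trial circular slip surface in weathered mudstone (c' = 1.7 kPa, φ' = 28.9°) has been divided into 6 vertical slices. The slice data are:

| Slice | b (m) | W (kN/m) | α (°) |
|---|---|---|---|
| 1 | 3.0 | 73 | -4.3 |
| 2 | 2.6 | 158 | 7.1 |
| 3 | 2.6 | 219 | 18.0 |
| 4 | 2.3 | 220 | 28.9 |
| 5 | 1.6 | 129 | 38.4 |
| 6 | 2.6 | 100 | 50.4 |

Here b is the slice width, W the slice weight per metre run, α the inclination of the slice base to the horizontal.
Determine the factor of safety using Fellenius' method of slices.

FS = 1.36

Ordinary method of slices: FS = Σ[c'·Δl_i + (W_i cosα_i)·tanφ'] / Σ W_i sinα_i, with Δl_i = b_i / cosα_i.
Slice 1: Δl = 3.0/cos(-4.3°) = 3.008 m; N'_1 = 73·cos(-4.3°) = 72.8; c'Δl = 5.11; W sinα = -5.5
Slice 2: Δl = 2.6/cos7.1° = 2.620 m; N'_2 = 158·cos7.1° = 156.8; c'Δl = 4.45; W sinα = 19.5
Slice 3: Δl = 2.6/cos18.0° = 2.734 m; N'_3 = 219·cos18.0° = 208.3; c'Δl = 4.65; W sinα = 67.7
Slice 4: Δl = 2.3/cos28.9° = 2.627 m; N'_4 = 220·cos28.9° = 192.6; c'Δl = 4.47; W sinα = 106.3
Slice 5: Δl = 1.6/cos38.4° = 2.042 m; N'_5 = 129·cos38.4° = 101.1; c'Δl = 3.47; W sinα = 80.1
Slice 6: Δl = 2.6/cos50.4° = 4.079 m; N'_6 = 100·cos50.4° = 63.7; c'Δl = 6.93; W sinα = 77.1
Σc'Δl = 29.1 kN/m; ΣN' = 795.3 kN/m; ΣW sinα = 345.2 kN/m
Resisting = 29.1 + 795.3·tan28.9° = 29.1 + 439.0 = 468.1 kN/m
FS = 468.1 / 345.2 = 1.356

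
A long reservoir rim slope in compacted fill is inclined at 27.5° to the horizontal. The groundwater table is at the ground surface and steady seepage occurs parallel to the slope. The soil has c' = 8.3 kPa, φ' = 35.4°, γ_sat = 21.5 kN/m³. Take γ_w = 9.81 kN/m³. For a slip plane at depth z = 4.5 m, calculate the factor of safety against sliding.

FS = 0.95

With seepage parallel to the slope and the water table at the surface, the effective normal stress on the slip plane uses the buoyant unit weight γ' = γ_sat − γ_w while the driving shear stress uses γ_sat:
FS = [c' + γ' z cos²β tanφ'] / [γ_sat z sinβ cosβ]
γ' = 21.5 − 9.81 = 11.69 kN/m³
Numerator = 8.3 + 11.69·4.5·cos²27.5°·tan35.4° = 8.3 + 11.69·4.5·0.7868·0.7107 = 37.714 kPa
Denominator = 21.5·4.5·sin27.5°·cos27.5° = 21.5·4.5·0.4617·0.8870 = 39.626 kPa
FS = 37.714 / 39.626 = 0.952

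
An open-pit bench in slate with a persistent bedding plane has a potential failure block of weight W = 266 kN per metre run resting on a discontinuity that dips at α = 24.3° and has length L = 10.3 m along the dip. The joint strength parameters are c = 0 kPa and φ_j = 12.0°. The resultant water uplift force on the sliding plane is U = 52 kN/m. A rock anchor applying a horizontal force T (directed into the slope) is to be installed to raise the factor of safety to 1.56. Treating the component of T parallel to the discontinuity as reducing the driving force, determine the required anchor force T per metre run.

Resolving forces along and normal to the sliding plane, with the horizontal anchor force T adding T·sinα to the effective normal force and T·cosα acting up the plane against the driving force:
FS = [cL + (W cosα − U + T sinα) tanφ_j] / [W sinα − T cosα]
Without the anchor: N' = 190.4 kN/m, driving T_d = 109.5 kN/m, resisting R = 0·10.3 + 190.4·tan12.0° = 40.5 kN/m, FS = 0.37.
Setting FS = 1.56 and solving for T:
1.56·(109.5 − T cos24.3°) = 40.5 + T sin24.3°·tan12.0°
T·(sin24.3°·tan12.0° + 1.56·cos24.3°) = 1.56·109.5 − 40.5
T·(0.4115·0.2126 + 1.56·0.9114) = 170.8 − 40.5 = 130.3
T·1.5093 = 130.3
T = 86.3 kN/m

T = 86 kN/m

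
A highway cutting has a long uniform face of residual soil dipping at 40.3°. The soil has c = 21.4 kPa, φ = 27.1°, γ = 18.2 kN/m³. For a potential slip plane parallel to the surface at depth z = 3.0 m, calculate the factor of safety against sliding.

FS = 1.40

For an infinite slope with a slip plane parallel to the surface (no pore pressure): FS = [c + γz cos²β tanφ] / [γz sinβ cosβ].
γz = 18.2·3.0 = 54.60 kN/m²
Numerator = 21.4 + 54.60·cos²40.3°·tan27.1° = 21.4 + 54.60·0.5817·0.5117 = 37.652 kPa
Denominator = 54.60·sin40.3°·cos40.3° = 54.60·0.6468·0.7627 = 26.933 kPa
FS = 37.652 / 26.933 = 1.398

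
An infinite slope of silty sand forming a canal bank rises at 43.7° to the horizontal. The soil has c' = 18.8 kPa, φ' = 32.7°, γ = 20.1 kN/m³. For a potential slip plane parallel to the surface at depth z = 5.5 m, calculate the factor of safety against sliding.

For an infinite slope with a slip plane parallel to the surface (no pore pressure): FS = [c' + γz cos²β tanφ'] / [γz sinβ cosβ].
γz = 20.1·5.5 = 110.55 kN/m²
Numerator = 18.8 + 110.55·cos²43.7°·tan32.7° = 18.8 + 110.55·0.5227·0.6420 = 55.896 kPa
Denominator = 110.55·sin43.7°·cos43.7° = 110.55·0.6909·0.7230 = 55.218 kPa
FS = 55.896 / 55.218 = 1.012

FS = 1.01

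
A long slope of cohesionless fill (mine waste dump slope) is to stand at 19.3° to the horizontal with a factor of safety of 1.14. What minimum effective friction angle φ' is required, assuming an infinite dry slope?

FS = tanφ'/tanβ ⇒ tanφ' = FS · tanβ = 1.14 · tan19.3° = 0.3992
φ' = arctan(0.3992) = 21.76°

φ' = 21.8°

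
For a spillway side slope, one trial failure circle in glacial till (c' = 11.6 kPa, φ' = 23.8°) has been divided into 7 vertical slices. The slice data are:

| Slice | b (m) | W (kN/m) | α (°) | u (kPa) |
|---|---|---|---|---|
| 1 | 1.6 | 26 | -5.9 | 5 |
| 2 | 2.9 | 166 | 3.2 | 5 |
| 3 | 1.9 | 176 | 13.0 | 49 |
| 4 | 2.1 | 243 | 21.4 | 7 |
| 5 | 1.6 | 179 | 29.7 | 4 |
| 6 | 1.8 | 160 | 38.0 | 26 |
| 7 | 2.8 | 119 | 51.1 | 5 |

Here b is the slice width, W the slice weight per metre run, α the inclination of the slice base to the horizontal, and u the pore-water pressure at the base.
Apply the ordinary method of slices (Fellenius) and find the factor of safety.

FS = 1.25

Ordinary method of slices: FS = Σ[c'·Δl_i + (W_i cosα_i − u_i·Δl_i)·tanφ'] / Σ W_i sinα_i, with Δl_i = b_i / cosα_i.
Slice 1: Δl = 1.6/cos(-5.9°) = 1.609 m; N'_1 = 26·cos(-5.9°) − 5·1.609 = 17.8; c'Δl = 18.66; W sinα = -2.7
Slice 2: Δl = 2.9/cos3.2° = 2.905 m; N'_2 = 166·cos3.2° − 5·2.905 = 151.2; c'Δl = 33.69; W sinα = 9.3
Slice 3: Δl = 1.9/cos13.0° = 1.950 m; N'_3 = 176·cos13.0° − 49·1.950 = 75.9; c'Δl = 22.62; W sinα = 39.6
Slice 4: Δl = 2.1/cos21.4° = 2.256 m; N'_4 = 243·cos21.4° − 7·2.256 = 210.5; c'Δl = 26.16; W sinα = 88.7
Slice 5: Δl = 1.6/cos29.7° = 1.842 m; N'_5 = 179·cos29.7° − 4·1.842 = 148.1; c'Δl = 21.37; W sinα = 88.7
Slice 6: Δl = 1.8/cos38.0° = 2.284 m; N'_6 = 160·cos38.0° − 26·2.284 = 66.7; c'Δl = 26.50; W sinα = 98.5
Slice 7: Δl = 2.8/cos51.1° = 4.459 m; N'_7 = 119·cos51.1° − 5·4.459 = 52.4; c'Δl = 51.72; W sinα = 92.6
Σc'Δl = 200.7 kN/m; ΣN' = 722.7 kN/m; ΣW sinα = 414.7 kN/m
Resisting = 200.7 + 722.7·tan23.8° = 200.7 + 318.7 = 519.5 kN/m
FS = 519.5 / 414.7 = 1.253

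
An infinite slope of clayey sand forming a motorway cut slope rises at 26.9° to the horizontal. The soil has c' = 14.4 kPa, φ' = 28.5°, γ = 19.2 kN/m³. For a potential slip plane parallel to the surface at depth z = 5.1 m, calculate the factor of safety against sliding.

For an infinite slope with a slip plane parallel to the surface (no pore pressure): FS = [c' + γz cos²β tanφ'] / [γz sinβ cosβ].
γz = 19.2·5.1 = 97.92 kN/m²
Numerator = 14.4 + 97.92·cos²26.9°·tan28.5° = 14.4 + 97.92·0.7953·0.5430 = 56.683 kPa
Denominator = 97.92·sin26.9°·cos26.9° = 97.92·0.4524·0.8918 = 39.509 kPa
FS = 56.683 / 39.509 = 1.435

FS = 1.43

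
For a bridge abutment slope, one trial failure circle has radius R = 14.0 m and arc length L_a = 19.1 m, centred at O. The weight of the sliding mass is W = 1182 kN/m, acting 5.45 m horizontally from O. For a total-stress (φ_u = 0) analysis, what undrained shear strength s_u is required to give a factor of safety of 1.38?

FS = s_u·L_a·R / (W·d), so s_u = FS·W·d / (L_a·R).
s_u = 1.38·1182·5.45 / (19.10·14.0) = 8889.8 / 267.40 = 33.25 kPa

s_u = 33.2 kPa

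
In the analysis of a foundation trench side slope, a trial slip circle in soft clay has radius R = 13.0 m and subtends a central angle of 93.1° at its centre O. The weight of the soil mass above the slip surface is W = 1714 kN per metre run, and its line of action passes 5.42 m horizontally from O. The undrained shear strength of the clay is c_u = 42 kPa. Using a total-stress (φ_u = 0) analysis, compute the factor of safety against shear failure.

FS = 1.24

Taking moments about the centre O, the resisting moment is provided by the undrained shear strength acting along the arc:
Arc length L_a = R·θ = 13.0·(93.1°·π/180) = 13.0·1.6249 = 21.12 m
M_R = c_u·L_a·R = 42·21.12·13.0 = 11533.6 kN·m/m
M_D = W·d = 1714·5.42 = 9289.9 kN·m/m
FS = M_R / M_D = 11533.6 / 9289.9 = 1.242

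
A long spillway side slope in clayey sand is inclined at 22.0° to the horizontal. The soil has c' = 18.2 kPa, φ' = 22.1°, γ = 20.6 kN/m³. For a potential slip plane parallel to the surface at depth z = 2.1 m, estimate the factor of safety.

FS = 2.22

For an infinite slope with a slip plane parallel to the surface (no pore pressure): FS = [c' + γz cos²β tanφ'] / [γz sinβ cosβ].
γz = 20.6·2.1 = 43.26 kN/m²
Numerator = 18.2 + 43.26·cos²22.0°·tan22.1° = 18.2 + 43.26·0.8597·0.4061 = 33.301 kPa
Denominator = 43.26·sin22.0°·cos22.0° = 43.26·0.3746·0.9272 = 15.025 kPa
FS = 33.301 / 15.025 = 2.216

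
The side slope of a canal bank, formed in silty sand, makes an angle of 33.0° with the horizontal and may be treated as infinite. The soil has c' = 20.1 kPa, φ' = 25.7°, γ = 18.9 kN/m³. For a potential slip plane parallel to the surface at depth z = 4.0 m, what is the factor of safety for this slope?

For an infinite slope with a slip plane parallel to the surface (no pore pressure): FS = [c' + γz cos²β tanφ'] / [γz sinβ cosβ].
γz = 18.9·4.0 = 75.60 kN/m²
Numerator = 20.1 + 75.60·cos²33.0°·tan25.7° = 20.1 + 75.60·0.7034·0.4813 = 45.691 kPa
Denominator = 75.60·sin33.0°·cos33.0° = 75.60·0.5446·0.8387 = 34.532 kPa
FS = 45.691 / 34.532 = 1.323

FS = 1.32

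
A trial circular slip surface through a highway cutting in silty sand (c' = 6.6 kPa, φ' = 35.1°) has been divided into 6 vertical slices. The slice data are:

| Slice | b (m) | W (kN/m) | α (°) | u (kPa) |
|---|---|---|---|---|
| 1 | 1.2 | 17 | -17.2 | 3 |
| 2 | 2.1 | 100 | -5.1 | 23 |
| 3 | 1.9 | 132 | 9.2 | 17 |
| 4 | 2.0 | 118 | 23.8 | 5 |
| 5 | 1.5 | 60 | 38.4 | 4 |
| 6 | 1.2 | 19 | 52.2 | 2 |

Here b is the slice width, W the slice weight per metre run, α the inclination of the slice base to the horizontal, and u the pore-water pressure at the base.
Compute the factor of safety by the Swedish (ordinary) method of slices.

Ordinary method of slices: FS = Σ[c'·Δl_i + (W_i cosα_i − u_i·Δl_i)·tanφ'] / Σ W_i sinα_i, with Δl_i = b_i / cosα_i.
Slice 1: Δl = 1.2/cos(-17.2°) = 1.256 m; N'_1 = 17·cos(-17.2°) − 3·1.256 = 12.5; c'Δl = 8.29; W sinα = -5.0
Slice 2: Δl = 2.1/cos(-5.1°) = 2.108 m; N'_2 = 100·cos(-5.1°) − 23·2.108 = 51.1; c'Δl = 13.92; W sinα = -8.9
Slice 3: Δl = 1.9/cos9.2° = 1.925 m; N'_3 = 132·cos9.2° − 17·1.925 = 97.6; c'Δl = 12.70; W sinα = 21.1
Slice 4: Δl = 2.0/cos23.8° = 2.186 m; N'_4 = 118·cos23.8° − 5·2.186 = 97.0; c'Δl = 14.43; W sinα = 47.6
Slice 5: Δl = 1.5/cos38.4° = 1.914 m; N'_5 = 60·cos38.4° − 4·1.914 = 39.4; c'Δl = 12.63; W sinα = 37.3
Slice 6: Δl = 1.2/cos52.2° = 1.958 m; N'_6 = 19·cos52.2° − 2·1.958 = 7.7; c'Δl = 12.92; W sinα = 15.0
Σc'Δl = 74.9 kN/m; ΣN' = 305.3 kN/m; ΣW sinα = 107.1 kN/m
Resisting = 74.9 + 305.3·tan35.1° = 74.9 + 214.6 = 289.5 kN/m
FS = 289.5 / 107.1 = 2.703

FS = 2.70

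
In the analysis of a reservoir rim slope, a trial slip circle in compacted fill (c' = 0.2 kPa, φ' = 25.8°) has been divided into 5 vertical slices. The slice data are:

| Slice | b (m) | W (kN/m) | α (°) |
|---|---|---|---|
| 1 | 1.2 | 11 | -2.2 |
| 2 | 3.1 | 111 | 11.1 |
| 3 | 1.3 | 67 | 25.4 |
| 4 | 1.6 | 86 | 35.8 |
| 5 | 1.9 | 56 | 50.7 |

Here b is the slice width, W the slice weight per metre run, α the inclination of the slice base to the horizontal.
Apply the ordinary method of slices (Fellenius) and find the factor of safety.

Ordinary method of slices: FS = Σ[c'·Δl_i + (W_i cosα_i)·tanφ'] / Σ W_i sinα_i, with Δl_i = b_i / cosα_i.
Slice 1: Δl = 1.2/cos(-2.2°) = 1.201 m; N'_1 = 11·cos(-2.2°) = 11.0; c'Δl = 0.24; W sinα = -0.4
Slice 2: Δl = 3.1/cos11.1° = 3.159 m; N'_2 = 111·cos11.1° = 108.9; c'Δl = 0.63; W sinα = 21.4
Slice 3: Δl = 1.3/cos25.4° = 1.439 m; N'_3 = 67·cos25.4° = 60.5; c'Δl = 0.29; W sinα = 28.7
Slice 4: Δl = 1.6/cos35.8° = 1.973 m; N'_4 = 86·cos35.8° = 69.8; c'Δl = 0.39; W sinα = 50.3
Slice 5: Δl = 1.9/cos50.7° = 3.000 m; N'_5 = 56·cos50.7° = 35.5; c'Δl = 0.60; W sinα = 43.3
Σc'Δl = 2.2 kN/m; ΣN' = 285.7 kN/m; ΣW sinα = 143.3 kN/m
Resisting = 2.2 + 285.7·tan25.8° = 2.2 + 138.1 = 140.2 kN/m
FS = 140.2 / 143.3 = 0.979

FS = 0.98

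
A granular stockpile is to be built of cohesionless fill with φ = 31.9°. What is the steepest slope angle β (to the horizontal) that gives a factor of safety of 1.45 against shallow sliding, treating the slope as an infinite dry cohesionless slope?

β = 23.2°

For an infinite dry cohesionless slope FS = tanφ/tanβ, so tanβ = tanφ / FS.
tanβ = tan31.9° / 1.45 = 0.6224 / 1.45 = 0.4293
β = arctan(0.4293) = 23.23°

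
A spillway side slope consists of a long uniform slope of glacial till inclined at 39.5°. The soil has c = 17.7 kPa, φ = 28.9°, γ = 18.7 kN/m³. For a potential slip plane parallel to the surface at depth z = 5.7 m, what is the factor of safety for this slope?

For an infinite slope with a slip plane parallel to the surface (no pore pressure): FS = [c + γz cos²β tanφ] / [γz sinβ cosβ].
γz = 18.7·5.7 = 106.59 kN/m²
Numerator = 17.7 + 106.59·cos²39.5°·tan28.9° = 17.7 + 106.59·0.5954·0.5520 = 52.734 kPa
Denominator = 106.59·sin39.5°·cos39.5° = 106.59·0.6361·0.7716 = 52.316 kPa
FS = 52.734 / 52.316 = 1.008

FS = 1.01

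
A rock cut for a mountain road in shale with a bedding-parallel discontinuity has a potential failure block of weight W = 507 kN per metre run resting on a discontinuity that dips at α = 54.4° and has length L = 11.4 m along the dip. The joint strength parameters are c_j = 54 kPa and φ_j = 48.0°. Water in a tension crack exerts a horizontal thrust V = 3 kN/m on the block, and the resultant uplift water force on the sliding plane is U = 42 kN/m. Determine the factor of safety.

FS = 2.16

Resolving the block weight along and normal to the plane and applying the Mohr–Coulomb strength on the joint:
N' = W cosα − U − V sinα = 507·cos54.4° − 42 − 3·sin54.4° = 250.7 kN/m
Driving force T = W sinα + V cosα = 507·sin54.4° + 3·cos54.4° = 414.0 kN/m
Resisting force R = c_j·L + N'·tanφ_j = 54·11.4 + 250.7·tan48.0° = 615.6 + 278.4 = 894.0 kN/m
FS = R / T = 894.0 / 414.0 = 2.160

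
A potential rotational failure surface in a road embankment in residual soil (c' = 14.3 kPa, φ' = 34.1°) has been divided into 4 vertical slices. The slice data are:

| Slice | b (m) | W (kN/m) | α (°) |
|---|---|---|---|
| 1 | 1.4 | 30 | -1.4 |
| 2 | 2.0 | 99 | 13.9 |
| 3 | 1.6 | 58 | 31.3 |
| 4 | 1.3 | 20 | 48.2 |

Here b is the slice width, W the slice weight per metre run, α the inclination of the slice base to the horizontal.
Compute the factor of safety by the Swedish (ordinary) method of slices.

Ordinary method of slices: FS = Σ[c'·Δl_i + (W_i cosα_i)·tanφ'] / Σ W_i sinα_i, with Δl_i = b_i / cosα_i.
Slice 1: Δl = 1.4/cos(-1.4°) = 1.400 m; N'_1 = 30·cos(-1.4°) = 30.0; c'Δl = 20.03; W sinα = -0.7
Slice 2: Δl = 2.0/cos13.9° = 2.060 m; N'_2 = 99·cos13.9° = 96.1; c'Δl = 29.46; W sinα = 23.8
Slice 3: Δl = 1.6/cos31.3° = 1.873 m; N'_3 = 58·cos31.3° = 49.6; c'Δl = 26.78; W sinα = 30.1
Slice 4: Δl = 1.3/cos48.2° = 1.950 m; N'_4 = 20·cos48.2° = 13.3; c'Δl = 27.89; W sinα = 14.9
Σc'Δl = 104.2 kN/m; ΣN' = 189.0 kN/m; ΣW sinα = 68.1 kN/m
Resisting = 104.2 + 189.0·tan34.1° = 104.2 + 127.9 = 232.1 kN/m
FS = 232.1 / 68.1 = 3.409

FS = 3.41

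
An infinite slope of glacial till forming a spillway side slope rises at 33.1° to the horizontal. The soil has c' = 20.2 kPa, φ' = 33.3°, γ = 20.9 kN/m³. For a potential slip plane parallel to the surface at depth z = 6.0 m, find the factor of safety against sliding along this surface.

For an infinite slope with a slip plane parallel to the surface (no pore pressure): FS = [c' + γz cos²β tanφ'] / [γz sinβ cosβ].
γz = 20.9·6.0 = 125.40 kN/m²
Numerator = 20.2 + 125.40·cos²33.1°·tan33.3° = 20.2 + 125.40·0.7018·0.6569 = 78.007 kPa
Denominator = 125.40·sin33.1°·cos33.1° = 125.40·0.5461·0.8377 = 57.368 kPa
FS = 78.007 / 57.368 = 1.360

FS = 1.36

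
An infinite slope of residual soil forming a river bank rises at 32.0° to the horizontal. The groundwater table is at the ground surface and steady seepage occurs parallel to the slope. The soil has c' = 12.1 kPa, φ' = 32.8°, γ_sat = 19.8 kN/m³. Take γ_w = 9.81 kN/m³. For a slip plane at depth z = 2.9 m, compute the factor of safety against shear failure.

With seepage parallel to the slope and the water table at the surface, the effective normal stress on the slip plane uses the buoyant unit weight γ' = γ_sat − γ_w while the driving shear stress uses γ_sat:
FS = [c' + γ' z cos²β tanφ'] / [γ_sat z sinβ cosβ]
γ' = 19.8 − 9.81 = 9.99 kN/m³
Numerator = 12.1 + 9.99·2.9·cos²32.0°·tan32.8° = 12.1 + 9.99·2.9·0.7192·0.6445 = 25.528 kPa
Denominator = 19.8·2.9·sin32.0°·cos32.0° = 19.8·2.9·0.5299·0.8480 = 25.804 kPa
FS = 25.528 / 25.804 = 0.989

FS = 0.99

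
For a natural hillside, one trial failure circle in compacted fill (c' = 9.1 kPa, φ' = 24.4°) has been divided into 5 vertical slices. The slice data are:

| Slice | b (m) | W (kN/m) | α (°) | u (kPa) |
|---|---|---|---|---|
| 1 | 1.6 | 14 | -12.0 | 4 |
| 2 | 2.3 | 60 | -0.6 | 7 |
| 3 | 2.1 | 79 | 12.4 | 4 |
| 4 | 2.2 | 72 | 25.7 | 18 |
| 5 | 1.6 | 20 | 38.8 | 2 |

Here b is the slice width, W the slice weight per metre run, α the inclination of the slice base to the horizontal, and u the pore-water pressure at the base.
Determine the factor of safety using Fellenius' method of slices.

Ordinary method of slices: FS = Σ[c'·Δl_i + (W_i cosα_i − u_i·Δl_i)·tanφ'] / Σ W_i sinα_i, with Δl_i = b_i / cosα_i.
Slice 1: Δl = 1.6/cos(-12.0°) = 1.636 m; N'_1 = 14·cos(-12.0°) − 4·1.636 = 7.2; c'Δl = 14.89; W sinα = -2.9
Slice 2: Δl = 2.3/cos(-0.6°) = 2.300 m; N'_2 = 60·cos(-0.6°) − 7·2.300 = 43.9; c'Δl = 20.93; W sinα = -0.6
Slice 3: Δl = 2.1/cos12.4° = 2.150 m; N'_3 = 79·cos12.4° − 4·2.150 = 68.6; c'Δl = 19.57; W sinα = 17.0
Slice 4: Δl = 2.2/cos25.7° = 2.442 m; N'_4 = 72·cos25.7° − 18·2.442 = 20.9; c'Δl = 22.22; W sinα = 31.2
Slice 5: Δl = 1.6/cos38.8° = 2.053 m; N'_5 = 20·cos38.8° − 2·2.053 = 11.5; c'Δl = 18.68; W sinα = 12.5
Σc'Δl = 96.3 kN/m; ΣN' = 152.0 kN/m; ΣW sinα = 57.2 kN/m
Resisting = 96.3 + 152.0·tan24.4° = 96.3 + 69.0 = 165.2 kN/m
FS = 165.2 / 57.2 = 2.890

FS = 2.89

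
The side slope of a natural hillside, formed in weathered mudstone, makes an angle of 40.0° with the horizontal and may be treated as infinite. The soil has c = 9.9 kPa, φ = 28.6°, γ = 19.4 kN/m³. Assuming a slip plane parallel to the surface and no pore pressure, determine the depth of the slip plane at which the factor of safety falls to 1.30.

z = 1.59 m

Setting FS = 1.30 in FS = [c + γz cos²β tanφ] / [γz sinβ cosβ] and solving for z:
z = c / [γ cosβ (FS·sinβ − cosβ·tanφ)]
  = 9.9 / [19.4·cos40.0°·(1.30·sin40.0° − cos40.0°·tan28.6°)]
  = 9.9 / [19.4·0.7660·(1.30·0.6428 − 0.7660·0.5452)]
  = 9.9 / 6.2115 = 1.594 m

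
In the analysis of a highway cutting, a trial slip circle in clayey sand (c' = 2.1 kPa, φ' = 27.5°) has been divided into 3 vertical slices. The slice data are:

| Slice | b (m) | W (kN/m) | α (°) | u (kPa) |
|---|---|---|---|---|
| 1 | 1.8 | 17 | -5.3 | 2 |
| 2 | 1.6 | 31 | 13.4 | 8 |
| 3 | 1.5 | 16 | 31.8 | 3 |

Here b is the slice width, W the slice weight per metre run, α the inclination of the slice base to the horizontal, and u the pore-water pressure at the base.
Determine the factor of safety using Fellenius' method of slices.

Ordinary method of slices: FS = Σ[c'·Δl_i + (W_i cosα_i − u_i·Δl_i)·tanφ'] / Σ W_i sinα_i, with Δl_i = b_i / cosα_i.
Slice 1: Δl = 1.8/cos(-5.3°) = 1.808 m; N'_1 = 17·cos(-5.3°) − 2·1.808 = 13.3; c'Δl = 3.80; W sinα = -1.6
Slice 2: Δl = 1.6/cos13.4° = 1.645 m; N'_2 = 31·cos13.4° − 8·1.645 = 17.0; c'Δl = 3.45; W sinα = 7.2
Slice 3: Δl = 1.5/cos31.8° = 1.765 m; N'_3 = 16·cos31.8° − 3·1.765 = 8.3; c'Δl = 3.71; W sinα = 8.4
Σc'Δl = 11.0 kN/m; ΣN' = 38.6 kN/m; ΣW sinα = 14.0 kN/m
Resisting = 11.0 + 38.6·tan27.5° = 11.0 + 20.1 = 31.1 kN/m
FS = 31.1 / 14.0 = 2.211

FS = 2.21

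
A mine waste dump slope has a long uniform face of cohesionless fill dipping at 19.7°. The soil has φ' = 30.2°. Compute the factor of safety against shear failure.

FS = 1.63

For a dry cohesionless infinite slope the factor of safety is FS = tanφ' / tanβ.
FS = tan30.2° / tan19.7° = 0.5820 / 0.3581 = 1.626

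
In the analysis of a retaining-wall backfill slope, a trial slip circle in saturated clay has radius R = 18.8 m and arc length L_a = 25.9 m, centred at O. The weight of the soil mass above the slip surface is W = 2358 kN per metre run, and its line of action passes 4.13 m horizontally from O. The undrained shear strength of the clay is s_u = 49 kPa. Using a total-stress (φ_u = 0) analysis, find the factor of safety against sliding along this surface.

FS = 2.45

Taking moments about the centre O, the resisting moment is provided by the undrained shear strength acting along the arc:
M_R = s_u·L_a·R = 49·25.90·18.8 = 23859.1 kN·m/m
M_D = W·d = 2358·4.13 = 9738.5 kN·m/m
FS = M_R / M_D = 23859.1 / 9738.5 = 2.450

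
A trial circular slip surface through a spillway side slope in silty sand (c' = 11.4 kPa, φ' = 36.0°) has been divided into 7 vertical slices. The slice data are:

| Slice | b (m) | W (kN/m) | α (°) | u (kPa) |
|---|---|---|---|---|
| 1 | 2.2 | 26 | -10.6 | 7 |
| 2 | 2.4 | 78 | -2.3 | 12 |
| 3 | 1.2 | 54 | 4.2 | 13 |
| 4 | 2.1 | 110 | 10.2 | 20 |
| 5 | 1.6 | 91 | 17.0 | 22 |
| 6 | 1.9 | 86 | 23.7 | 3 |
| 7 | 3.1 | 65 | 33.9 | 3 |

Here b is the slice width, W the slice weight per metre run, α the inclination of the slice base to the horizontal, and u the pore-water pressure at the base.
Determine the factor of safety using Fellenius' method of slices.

Ordinary method of slices: FS = Σ[c'·Δl_i + (W_i cosα_i − u_i·Δl_i)·tanφ'] / Σ W_i sinα_i, with Δl_i = b_i / cosα_i.
Slice 1: Δl = 2.2/cos(-10.6°) = 2.238 m; N'_1 = 26·cos(-10.6°) − 7·2.238 = 9.9; c'Δl = 25.52; W sinα = -4.8
Slice 2: Δl = 2.4/cos(-2.3°) = 2.402 m; N'_2 = 78·cos(-2.3°) − 12·2.402 = 49.1; c'Δl = 27.38; W sinα = -3.1
Slice 3: Δl = 1.2/cos4.2° = 1.203 m; N'_3 = 54·cos4.2° − 13·1.203 = 38.2; c'Δl = 13.72; W sinα = 4.0
Slice 4: Δl = 2.1/cos10.2° = 2.134 m; N'_4 = 110·cos10.2° − 20·2.134 = 65.6; c'Δl = 24.32; W sinα = 19.5
Slice 5: Δl = 1.6/cos17.0° = 1.673 m; N'_5 = 91·cos17.0° − 22·1.673 = 50.2; c'Δl = 19.07; W sinα = 26.6
Slice 6: Δl = 1.9/cos23.7° = 2.075 m; N'_6 = 86·cos23.7° − 3·2.075 = 72.5; c'Δl = 23.66; W sinα = 34.6
Slice 7: Δl = 3.1/cos33.9° = 3.735 m; N'_7 = 65·cos33.9° − 3·3.735 = 42.7; c'Δl = 42.58; W sinα = 36.3
Σc'Δl = 176.2 kN/m; ΣN' = 328.3 kN/m; ΣW sinα = 112.9 kN/m
Resisting = 176.2 + 328.3·tan36.0° = 176.2 + 238.5 = 414.8 kN/m
FS = 414.8 / 112.9 = 3.672

FS = 3.67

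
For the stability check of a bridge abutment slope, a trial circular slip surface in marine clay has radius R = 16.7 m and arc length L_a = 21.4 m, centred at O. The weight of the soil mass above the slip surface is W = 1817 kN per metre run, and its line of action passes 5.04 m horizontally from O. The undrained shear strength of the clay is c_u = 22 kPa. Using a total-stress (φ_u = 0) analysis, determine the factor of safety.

Taking moments about the centre O, the resisting moment is provided by the undrained shear strength acting along the arc:
M_R = c_u·L_a·R = 22·21.40·16.7 = 7862.4 kN·m/m
M_D = W·d = 1817·5.04 = 9157.7 kN·m/m
FS = M_R / M_D = 7862.4 / 9157.7 = 0.859

FS = 0.86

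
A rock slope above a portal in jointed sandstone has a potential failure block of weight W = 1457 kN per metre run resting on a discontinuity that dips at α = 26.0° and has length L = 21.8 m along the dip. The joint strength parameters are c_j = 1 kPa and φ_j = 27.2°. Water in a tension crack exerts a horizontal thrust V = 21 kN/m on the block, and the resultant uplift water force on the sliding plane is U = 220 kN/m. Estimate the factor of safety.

FS = 0.88

Resolving the block weight along and normal to the plane and applying the Mohr–Coulomb strength on the joint:
N' = W cosα − U − V sinα = 1457·cos26.0° − 220 − 21·sin26.0° = 1080.3 kN/m
Driving force T = W sinα + V cosα = 1457·sin26.0° + 21·cos26.0° = 657.6 kN/m
Resisting force R = c_j·L + N'·tanφ_j = 1·21.8 + 1080.3·tan27.2° = 21.8 + 555.2 = 577.0 kN/m
FS = R / T = 577.0 / 657.6 = 0.877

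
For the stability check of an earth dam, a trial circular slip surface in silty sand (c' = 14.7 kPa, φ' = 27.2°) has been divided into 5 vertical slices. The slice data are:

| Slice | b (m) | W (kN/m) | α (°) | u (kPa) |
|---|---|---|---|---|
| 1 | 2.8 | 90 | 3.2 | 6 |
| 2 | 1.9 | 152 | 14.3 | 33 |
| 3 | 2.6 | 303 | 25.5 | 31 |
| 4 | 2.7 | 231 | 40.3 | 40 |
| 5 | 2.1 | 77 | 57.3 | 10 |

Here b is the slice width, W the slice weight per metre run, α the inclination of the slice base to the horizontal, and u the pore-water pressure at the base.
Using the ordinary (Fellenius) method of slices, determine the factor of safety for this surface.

FS = 1.07

Ordinary method of slices: FS = Σ[c'·Δl_i + (W_i cosα_i − u_i·Δl_i)·tanφ'] / Σ W_i sinα_i, with Δl_i = b_i / cosα_i.
Slice 1: Δl = 2.8/cos3.2° = 2.804 m; N'_1 = 90·cos3.2° − 6·2.804 = 73.0; c'Δl = 41.22; W sinα = 5.0
Slice 2: Δl = 1.9/cos14.3° = 1.961 m; N'_2 = 152·cos14.3° − 33·1.961 = 82.6; c'Δl = 28.82; W sinα = 37.5
Slice 3: Δl = 2.6/cos25.5° = 2.881 m; N'_3 = 303·cos25.5° − 31·2.881 = 184.2; c'Δl = 42.35; W sinα = 130.4
Slice 4: Δl = 2.7/cos40.3° = 3.540 m; N'_4 = 231·cos40.3° − 40·3.540 = 34.6; c'Δl = 52.04; W sinα = 149.4
Slice 5: Δl = 2.1/cos57.3° = 3.887 m; N'_5 = 77·cos57.3° − 10·3.887 = 2.7; c'Δl = 57.14; W sinα = 64.8
Σc'Δl = 221.6 kN/m; ΣN' = 377.1 kN/m; ΣW sinα = 387.2 kN/m
Resisting = 221.6 + 377.1·tan27.2° = 221.6 + 193.8 = 415.4 kN/m
FS = 415.4 / 387.2 = 1.073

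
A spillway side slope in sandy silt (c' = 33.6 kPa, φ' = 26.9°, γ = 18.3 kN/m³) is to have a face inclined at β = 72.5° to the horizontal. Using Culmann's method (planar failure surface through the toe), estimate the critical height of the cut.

H_c = 20.80 m

Culmann's analysis gives the critical failure plane at α_cr = (β + φ')/2 = (72.5 + 26.9)/2 = 49.7°, and the critical height
H_c = (4c'/γ) · sinβ cosφ' / [1 − cos(β − φ')]
    = (4·33.6/18.3) · sin72.5°·cos26.9° / [1 − cos(45.6°)]
    = 7.344 · 0.9537·0.8918 / [1 − 0.6997]
    = 7.344 · 0.8505 / 0.3003
    = 20.80 m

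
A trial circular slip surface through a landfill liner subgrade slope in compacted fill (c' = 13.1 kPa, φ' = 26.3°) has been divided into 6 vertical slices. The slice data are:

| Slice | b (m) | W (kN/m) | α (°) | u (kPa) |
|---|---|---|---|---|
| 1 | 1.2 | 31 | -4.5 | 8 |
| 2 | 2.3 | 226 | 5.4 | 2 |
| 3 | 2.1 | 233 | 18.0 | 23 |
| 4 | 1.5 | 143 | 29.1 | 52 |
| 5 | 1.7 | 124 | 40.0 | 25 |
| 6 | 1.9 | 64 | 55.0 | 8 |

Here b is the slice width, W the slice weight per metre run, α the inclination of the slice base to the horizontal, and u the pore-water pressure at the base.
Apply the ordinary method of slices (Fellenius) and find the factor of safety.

FS = 1.42

Ordinary method of slices: FS = Σ[c'·Δl_i + (W_i cosα_i − u_i·Δl_i)·tanφ'] / Σ W_i sinα_i, with Δl_i = b_i / cosα_i.
Slice 1: Δl = 1.2/cos(-4.5°) = 1.204 m; N'_1 = 31·cos(-4.5°) − 8·1.204 = 21.3; c'Δl = 15.77; W sinα = -2.4
Slice 2: Δl = 2.3/cos5.4° = 2.310 m; N'_2 = 226·cos5.4° − 2·2.310 = 220.4; c'Δl = 30.26; W sinα = 21.3
Slice 3: Δl = 2.1/cos18.0° = 2.208 m; N'_3 = 233·cos18.0° − 23·2.208 = 170.8; c'Δl = 28.93; W sinα = 72.0
Slice 4: Δl = 1.5/cos29.1° = 1.717 m; N'_4 = 143·cos29.1° − 52·1.717 = 35.7; c'Δl = 22.49; W sinα = 69.5
Slice 5: Δl = 1.7/cos40.0° = 2.219 m; N'_5 = 124·cos40.0° − 25·2.219 = 39.5; c'Δl = 29.07; W sinα = 79.7
Slice 6: Δl = 1.9/cos55.0° = 3.313 m; N'_6 = 64·cos55.0° − 8·3.313 = 10.2; c'Δl = 43.39; W sinα = 52.4
Σc'Δl = 169.9 kN/m; ΣN' = 497.9 kN/m; ΣW sinα = 292.5 kN/m
Resisting = 169.9 + 497.9·tan26.3° = 169.9 + 246.1 = 416.0 kN/m
FS = 416.0 / 292.5 = 1.422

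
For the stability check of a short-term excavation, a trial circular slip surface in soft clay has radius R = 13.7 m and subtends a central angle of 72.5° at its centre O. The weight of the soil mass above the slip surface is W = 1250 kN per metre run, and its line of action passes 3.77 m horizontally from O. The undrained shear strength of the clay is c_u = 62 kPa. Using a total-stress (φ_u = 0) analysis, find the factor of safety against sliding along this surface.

Taking moments about the centre O, the resisting moment is provided by the undrained shear strength acting along the arc:
Arc length L_a = R·θ = 13.7·(72.5°·π/180) = 13.7·1.2654 = 17.34 m
M_R = c_u·L_a·R = 62·17.34·13.7 = 14724.8 kN·m/m
M_D = W·d = 1250·3.77 = 4712.5 kN·m/m
FS = M_R / M_D = 14724.8 / 4712.5 = 3.125

FS = 3.12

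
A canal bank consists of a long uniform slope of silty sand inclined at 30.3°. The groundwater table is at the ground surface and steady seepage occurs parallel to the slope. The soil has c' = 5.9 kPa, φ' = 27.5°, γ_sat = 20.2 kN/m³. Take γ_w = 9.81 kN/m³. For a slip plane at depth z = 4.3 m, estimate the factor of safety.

With seepage parallel to the slope and the water table at the surface, the effective normal stress on the slip plane uses the buoyant unit weight γ' = γ_sat − γ_w while the driving shear stress uses γ_sat:
FS = [c' + γ' z cos²β tanφ'] / [γ_sat z sinβ cosβ]
γ' = 20.2 − 9.81 = 10.39 kN/m³
Numerator = 5.9 + 10.39·4.3·cos²30.3°·tan27.5° = 5.9 + 10.39·4.3·0.7455·0.5206 = 23.237 kPa
Denominator = 20.2·4.3·sin30.3°·cos30.3° = 20.2·4.3·0.5045·0.8634 = 37.837 kPa
FS = 23.237 / 37.837 = 0.614

FS = 0.61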